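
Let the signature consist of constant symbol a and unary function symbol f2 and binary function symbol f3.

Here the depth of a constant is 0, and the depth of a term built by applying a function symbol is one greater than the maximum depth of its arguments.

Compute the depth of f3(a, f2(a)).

depth(f2(a)) = 1 + depth(a) = 1 + 0 = 1
depth(f3(a, f2(a))) = 1 + max(0, 1) = 2

2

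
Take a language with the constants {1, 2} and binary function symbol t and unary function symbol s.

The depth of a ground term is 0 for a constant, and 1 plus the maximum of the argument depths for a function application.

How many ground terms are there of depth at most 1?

Write N_k for the number of ground terms of depth ≤ k. A term of depth ≤ k is either a constant or a function symbol applied to arguments of depth ≤ k−1, so N_k = 2 + N_{k-1}^2 + N_{k-1}.
N_0 = 2
N_1 = 2 + 2^2 + 2 = 8
Explicitly: 1, 2, t(1, 1), t(1, 2), t(2, 1), t(2, 2), s(1), s(2).

8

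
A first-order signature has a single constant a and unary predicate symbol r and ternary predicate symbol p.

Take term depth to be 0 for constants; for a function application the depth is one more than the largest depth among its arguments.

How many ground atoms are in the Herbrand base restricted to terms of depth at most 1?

First count ground terms of depth ≤ 1.
With no function symbols every ground term is a constant, so there is exactly 1 ground term at every depth bound.
N_0 = 1
N_1 = 1
Explicitly: a.
So |H| = 1.
Ground atoms are formed by filling each argument slot of a predicate with a term from H, so an r-ary predicate gives |H|^r atoms:
  r: 1;  p: 1^3 = 1
Total ground atoms: 1 + 1 = 2.

2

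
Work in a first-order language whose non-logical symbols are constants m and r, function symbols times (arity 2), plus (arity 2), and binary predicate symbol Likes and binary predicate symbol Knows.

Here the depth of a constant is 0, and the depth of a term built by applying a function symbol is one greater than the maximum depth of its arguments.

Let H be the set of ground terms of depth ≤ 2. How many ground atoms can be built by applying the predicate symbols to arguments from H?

81608

First count ground terms of depth ≤ 2.
Count level by level. With function symbols times/2, plus/2, the terms of depth ≤ k are the 2 constants together with each function applied to depth-≤(k−1) tuples, so N_k = 2 + N_{k-1}^2 + N_{k-1}^2.
N_0 = 2
N_1 = 2 + 2^2 + 2^2 = 10
N_2 = 2 + 10^2 + 10^2 = 202
So |H| = 202.
A ground atom is a predicate applied to a tuple of terms from H, so the count is the sum over predicates of |H|^arity:
  Likes: 202^2 = 40804;  Knows: 202^2 = 40804
Total ground atoms: 40804 + 40804 = 81608.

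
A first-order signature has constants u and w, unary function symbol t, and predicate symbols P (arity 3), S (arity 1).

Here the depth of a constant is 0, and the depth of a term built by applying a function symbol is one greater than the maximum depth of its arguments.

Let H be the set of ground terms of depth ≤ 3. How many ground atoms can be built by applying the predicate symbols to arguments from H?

First count ground terms of depth ≤ 3.
Let N_k count ground terms of depth at most k. Each non-constant term of depth ≤ k is some function symbol applied to depth-≤(k−1) arguments, giving N_k = 2 + N_{k-1}.
N_0 = 2
N_1 = 2 + 2 = 4
N_2 = 2 + 4 = 6
N_3 = 2 + 6 = 8
Explicitly: u, w, t(u), t(w), t(t(u)), t(t(w)), t(t(t(u))), t(t(t(w))).
So |H| = 8.
A ground atom is a predicate applied to a tuple of terms from H, so the count is the sum over predicates of |H|^arity:
  P: 8^3 = 512;  S: 8
Total ground atoms: 512 + 8 = 520.

520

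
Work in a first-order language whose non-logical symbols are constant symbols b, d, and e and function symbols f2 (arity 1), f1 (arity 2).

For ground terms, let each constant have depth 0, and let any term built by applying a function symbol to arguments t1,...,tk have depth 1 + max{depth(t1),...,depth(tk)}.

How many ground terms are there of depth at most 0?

Let N_k count ground terms of depth at most k. Each non-constant term of depth ≤ k is some function symbol applied to depth-≤(k−1) arguments, giving N_k = 3 + N_{k-1} + N_{k-1}^2.
N_0 = 3
Explicitly: b, d, e.

3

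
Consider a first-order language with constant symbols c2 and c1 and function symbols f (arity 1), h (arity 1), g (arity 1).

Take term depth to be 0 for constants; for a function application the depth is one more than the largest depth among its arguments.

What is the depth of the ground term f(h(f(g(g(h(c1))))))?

depth(h(c1)) = 1 + depth(c1) = 1 + 0 = 1
depth(g(h(c1))) = 1 + depth(h(c1)) = 1 + 1 = 2
depth(g(g(h(c1)))) = 1 + depth(g(h(c1))) = 1 + 2 = 3
depth(f(g(g(h(c1))))) = 1 + depth(g(g(h(c1)))) = 1 + 3 = 4
depth(h(f(g(g(h(c1)))))) = 1 + depth(f(g(g(h(c1))))) = 1 + 4 = 5
depth(f(h(f(g(g(h(c1))))))) = 1 + depth(h(f(g(g(h(c1)))))) = 1 + 5 = 6

6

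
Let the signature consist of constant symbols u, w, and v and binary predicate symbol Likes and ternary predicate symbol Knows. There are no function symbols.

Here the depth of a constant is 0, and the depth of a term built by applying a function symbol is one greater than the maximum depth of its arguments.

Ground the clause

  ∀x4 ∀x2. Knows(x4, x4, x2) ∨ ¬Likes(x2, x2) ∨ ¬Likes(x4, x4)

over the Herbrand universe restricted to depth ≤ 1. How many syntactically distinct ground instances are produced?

9

Ground terms of depth ≤ 1:
  With no function symbols every ground term is a constant, so there are exactly 3 ground terms at every depth bound.
  N_0 = 3
  N_1 = 3
So there are 3 ground terms available for substitution.
Each of x4, x2 ranges independently over the available ground terms, and distinct assignments produce distinct instances.
Number of ground instances = 3^2 = 9.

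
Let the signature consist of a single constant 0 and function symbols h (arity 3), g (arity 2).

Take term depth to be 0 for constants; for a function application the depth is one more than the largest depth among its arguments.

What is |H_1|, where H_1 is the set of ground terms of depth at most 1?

3

Count level by level. With function symbols h/3, g/2, the terms of depth ≤ k are the 1 constant together with each function applied to depth-≤(k−1) tuples, so N_k = 1 + N_{k-1}^3 + N_{k-1}^2.
N_0 = 1
N_1 = 1 + 1^3 + 1^2 = 3
Explicitly: 0, h(0, 0, 0), g(0, 0).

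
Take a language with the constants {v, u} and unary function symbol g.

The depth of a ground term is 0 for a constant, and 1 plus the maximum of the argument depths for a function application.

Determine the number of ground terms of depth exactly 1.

Write N_k for the number of ground terms of depth ≤ k. A term of depth ≤ k is either a constant or a function symbol applied to arguments of depth ≤ k−1, so N_k = 2 + N_{k-1}.
N_0 = 2
N_1 = 2 + 2 = 4
Terms of depth exactly 1: N_1 − N_0 = 4 − 2 = 2.

2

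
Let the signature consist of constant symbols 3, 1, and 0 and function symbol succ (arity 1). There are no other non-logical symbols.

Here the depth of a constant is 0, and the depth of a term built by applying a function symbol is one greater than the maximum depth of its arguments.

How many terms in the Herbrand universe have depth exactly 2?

If N_k denotes the number of depth-≤k ground terms, the 3 constants give N_0 = 3, and each function symbol of arity r contributes N_{k-1}^r new terms at level k: N_k = 3 + N_{k-1}.
N_0 = 3
N_1 = 3 + 3 = 6
N_2 = 3 + 6 = 9
Terms of depth exactly 2: N_2 − N_1 = 9 − 6 = 3.

3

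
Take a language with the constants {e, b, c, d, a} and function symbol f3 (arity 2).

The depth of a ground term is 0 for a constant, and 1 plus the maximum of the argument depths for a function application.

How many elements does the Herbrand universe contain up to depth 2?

905

If N_k denotes the number of depth-≤k ground terms, the 5 constants give N_0 = 5, and each function symbol of arity r contributes N_{k-1}^r new terms at level k: N_k = 5 + N_{k-1}^2.
N_0 = 5
N_1 = 5 + 5^2 = 30
N_2 = 5 + 30^2 = 905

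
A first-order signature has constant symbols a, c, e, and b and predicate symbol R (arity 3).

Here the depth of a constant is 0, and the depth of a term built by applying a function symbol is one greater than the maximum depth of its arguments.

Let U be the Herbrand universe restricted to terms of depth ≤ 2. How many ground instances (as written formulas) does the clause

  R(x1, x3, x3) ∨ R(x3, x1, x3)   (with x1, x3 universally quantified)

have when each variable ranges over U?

16

Ground terms of depth ≤ 2:
  With no function symbols every ground term is a constant, so there are exactly 4 ground terms at every depth bound.
  N_0 = 4
  N_1 = 4
  N_2 = 4
  Explicitly: a, c, e, b.
So there are 4 ground terms available for substitution.
The clause has 2 distinct variables (x1, x3), each appearing in the body. In the free term algebra distinct substitutions yield syntactically distinct ground instances.
Number of ground instances = 4^2 = 16.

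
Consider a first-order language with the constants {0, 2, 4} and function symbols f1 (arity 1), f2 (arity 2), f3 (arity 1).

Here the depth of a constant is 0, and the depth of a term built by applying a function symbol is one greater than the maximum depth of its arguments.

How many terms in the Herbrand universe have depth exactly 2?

345

Let N_k count ground terms of depth at most k. Each non-constant term of depth ≤ k is some function symbol applied to depth-≤(k−1) arguments, giving N_k = 3 + N_{k-1} + N_{k-1}^2 + N_{k-1}.
N_0 = 3
N_1 = 3 + 3 + 3^2 + 3 = 18
N_2 = 3 + 18 + 18^2 + 18 = 363
Terms of depth exactly 2: N_2 − N_1 = 363 − 18 = 345.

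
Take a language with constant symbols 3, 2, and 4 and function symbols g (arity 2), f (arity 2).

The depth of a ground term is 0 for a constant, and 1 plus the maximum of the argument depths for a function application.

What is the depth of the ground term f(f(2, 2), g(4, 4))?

depth(f(2, 2)) = 1 + max(0, 0) = 1
depth(g(4, 4)) = 1 + max(0, 0) = 1
depth(f(f(2, 2), g(4, 4))) = 1 + max(1, 1) = 2

2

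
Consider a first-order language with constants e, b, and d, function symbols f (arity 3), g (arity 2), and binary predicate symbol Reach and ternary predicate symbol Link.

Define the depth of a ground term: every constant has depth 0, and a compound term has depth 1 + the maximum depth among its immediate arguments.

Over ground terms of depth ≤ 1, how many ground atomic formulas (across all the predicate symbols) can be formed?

60840

First count ground terms of depth ≤ 1.
Write N_k for the number of ground terms of depth ≤ k. A term of depth ≤ k is either a constant or a function symbol applied to arguments of depth ≤ k−1, so N_k = 3 + N_{k-1}^3 + N_{k-1}^2.
N_0 = 3
N_1 = 3 + 3^3 + 3^2 = 39
So |H| = 39.
A ground atom is a predicate applied to a tuple of terms from H, so the count is the sum over predicates of |H|^arity:
  Reach: 39^2 = 1521;  Link: 39^3 = 59319
Total ground atoms: 1521 + 59319 = 60840.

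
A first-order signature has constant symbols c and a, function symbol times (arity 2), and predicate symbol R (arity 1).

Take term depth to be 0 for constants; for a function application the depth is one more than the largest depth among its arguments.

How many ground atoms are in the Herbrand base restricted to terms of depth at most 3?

First count ground terms of depth ≤ 3.
If N_k denotes the number of depth-≤k ground terms, the 2 constants give N_0 = 2, and each function symbol of arity r contributes N_{k-1}^r new terms at level k: N_k = 2 + N_{k-1}^2.
N_0 = 2
N_1 = 2 + 2^2 = 6
N_2 = 2 + 6^2 = 38
N_3 = 2 + 38^2 = 1446
So |H| = 1446.
For each predicate symbol, the number of ground atoms is |H| raised to its arity; summing:
  R: 1446
Total ground atoms: 1446.

1446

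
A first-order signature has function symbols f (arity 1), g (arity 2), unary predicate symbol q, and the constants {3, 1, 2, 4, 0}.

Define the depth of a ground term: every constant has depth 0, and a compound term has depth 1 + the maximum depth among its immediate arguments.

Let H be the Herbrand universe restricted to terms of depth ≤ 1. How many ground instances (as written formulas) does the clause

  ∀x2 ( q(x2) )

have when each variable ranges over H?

Ground terms of depth ≤ 1:
  If N_k denotes the number of depth-≤k ground terms, the 5 constants give N_0 = 5, and each function symbol of arity r contributes N_{k-1}^r new terms at level k: N_k = 5 + N_{k-1} + N_{k-1}^2.
  N_0 = 5
  N_1 = 5 + 5 + 5^2 = 35
So there are 35 ground terms available for substitution.
The body mentions the single quantified variable x2; since ground terms form a free algebra, no two substitutions collapse to the same formula.
Number of ground instances = 35.

35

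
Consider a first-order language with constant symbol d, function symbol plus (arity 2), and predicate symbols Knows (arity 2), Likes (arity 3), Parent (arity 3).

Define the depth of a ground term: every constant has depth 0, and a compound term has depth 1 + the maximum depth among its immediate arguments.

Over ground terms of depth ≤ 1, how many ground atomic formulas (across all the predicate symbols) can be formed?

20

First count ground terms of depth ≤ 1.
Count level by level. With function symbols plus/2, the terms of depth ≤ k are the 1 constant together with each function applied to depth-≤(k−1) tuples, so N_k = 1 + N_{k-1}^2.
N_0 = 1
N_1 = 1 + 1^2 = 2
Explicitly: d, plus(d, d).
So |H| = 2.
For each predicate symbol, the number of ground atoms is |H| raised to its arity; summing:
  Knows: 2^2 = 4;  Likes: 2^3 = 8;  Parent: 2^3 = 8
Total ground atoms: 4 + 8 + 8 = 20.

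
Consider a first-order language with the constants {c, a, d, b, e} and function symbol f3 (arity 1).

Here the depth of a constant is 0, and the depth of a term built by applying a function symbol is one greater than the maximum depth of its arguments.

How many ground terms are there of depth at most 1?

10

Let N_k count ground terms of depth at most k. Each non-constant term of depth ≤ k is some function symbol applied to depth-≤(k−1) arguments, giving N_k = 5 + N_{k-1}.
N_0 = 5
N_1 = 5 + 5 = 10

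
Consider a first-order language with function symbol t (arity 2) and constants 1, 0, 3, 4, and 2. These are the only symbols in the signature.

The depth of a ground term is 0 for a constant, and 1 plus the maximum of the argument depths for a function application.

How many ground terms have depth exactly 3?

818125

Let N_k count ground terms of depth at most k. Each non-constant term of depth ≤ k is some function symbol applied to depth-≤(k−1) arguments, giving N_k = 5 + N_{k-1}^2.
N_0 = 5
N_1 = 5 + 5^2 = 30
N_2 = 5 + 30^2 = 905
N_3 = 5 + 905^2 = 819030
Terms of depth exactly 3: N_3 − N_2 = 819030 − 905 = 818125.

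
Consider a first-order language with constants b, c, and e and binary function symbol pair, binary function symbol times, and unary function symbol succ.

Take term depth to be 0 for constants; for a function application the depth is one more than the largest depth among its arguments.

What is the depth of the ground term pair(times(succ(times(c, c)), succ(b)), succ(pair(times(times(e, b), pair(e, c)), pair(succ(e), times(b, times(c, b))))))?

6

depth(times(c, c)) = 1 + max(0, 0) = 1
depth(succ(times(c, c))) = 1 + depth(times(c, c)) = 1 + 1 = 2
depth(succ(b)) = 1 + depth(b) = 1 + 0 = 1
depth(times(succ(times(c, c)), succ(b))) = 1 + max(2, 1) = 3
depth(times(e, b)) = 1 + max(0, 0) = 1
depth(pair(e, c)) = 1 + max(0, 0) = 1
depth(times(times(e, b), pair(e, c))) = 1 + max(1, 1) = 2
depth(succ(e)) = 1 + depth(e) = 1 + 0 = 1
depth(times(c, b)) = 1 + max(0, 0) = 1
depth(times(b, times(c, b))) = 1 + max(0, 1) = 2
depth(pair(succ(e), times(b, times(c, b)))) = 1 + max(1, 2) = 3
depth(pair(times(times(e, b), pair(e, c)), pair(succ(e), times(b, times(c, b))))) = 1 + max(2, 3) = 4
depth(succ(pair(times(times(e, b), pair(e, c)), pair(succ(e), times(b, times(c, b)))))) = 1 + depth(pair(times(times(e, b), pair(e, c)), pair(succ(e), times(b, times(c, b))))) = 1 + 4 = 5
depth(pair(times(succ(times(c, c)), succ(b)), succ(pair(times(times(e, b), pair(e, c)), pair(succ(e), times(b, times(c, b))))))) = 1 + max(3, 5) = 6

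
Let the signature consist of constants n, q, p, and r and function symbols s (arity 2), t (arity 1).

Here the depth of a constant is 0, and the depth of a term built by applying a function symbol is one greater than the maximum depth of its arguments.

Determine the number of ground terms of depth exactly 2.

580

Write N_k for the number of ground terms of depth ≤ k. A term of depth ≤ k is either a constant or a function symbol applied to arguments of depth ≤ k−1, so N_k = 4 + N_{k-1}^2 + N_{k-1}.
N_0 = 4
N_1 = 4 + 4^2 + 4 = 24
N_2 = 4 + 24^2 + 24 = 604
Terms of depth exactly 2: N_2 − N_1 = 604 − 24 = 580.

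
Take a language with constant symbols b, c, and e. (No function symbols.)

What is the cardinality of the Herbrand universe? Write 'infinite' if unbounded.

3

There are no function symbols, so every ground term is one of the 3 constants.
The Herbrand universe is {b, c, e}, which is finite with 3 elements.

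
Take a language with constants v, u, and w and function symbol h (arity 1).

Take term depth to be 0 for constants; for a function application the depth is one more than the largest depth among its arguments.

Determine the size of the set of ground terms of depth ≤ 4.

Let N_k = |{terms of depth ≤ k}|. Then N_0 = 3 and N_k = 3 + N_{k-1} for k ≥ 1 (one summand per function symbol, arity giving the exponent).
N_0 = 3
N_1 = 3 + 3 = 6
N_2 = 3 + 6 = 9
N_3 = 3 + 9 = 12
N_4 = 3 + 12 = 15

15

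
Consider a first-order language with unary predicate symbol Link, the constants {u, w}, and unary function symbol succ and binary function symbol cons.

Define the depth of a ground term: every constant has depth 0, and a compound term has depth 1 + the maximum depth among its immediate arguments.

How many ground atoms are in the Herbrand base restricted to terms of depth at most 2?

First count ground terms of depth ≤ 2.
Let N_k count ground terms of depth at most k. Each non-constant term of depth ≤ k is some function symbol applied to depth-≤(k−1) arguments, giving N_k = 2 + N_{k-1} + N_{k-1}^2.
N_0 = 2
N_1 = 2 + 2 + 2^2 = 8
N_2 = 2 + 8 + 8^2 = 74
So |H| = 74.
Each predicate of arity r yields |H|^r ground atoms (one per choice of an r-tuple from H):
  Link: 74
Total ground atoms: 74.

74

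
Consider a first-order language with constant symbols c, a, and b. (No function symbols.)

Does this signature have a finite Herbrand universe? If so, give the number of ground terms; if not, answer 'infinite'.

3

There are no function symbols, so every ground term is one of the 3 constants.
The Herbrand universe is {c, a, b}, which is finite with 3 elements.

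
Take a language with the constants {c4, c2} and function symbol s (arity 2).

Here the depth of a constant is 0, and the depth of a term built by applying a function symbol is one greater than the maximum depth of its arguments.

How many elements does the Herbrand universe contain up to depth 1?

Write N_k for the number of ground terms of depth ≤ k. A term of depth ≤ k is either a constant or a function symbol applied to arguments of depth ≤ k−1, so N_k = 2 + N_{k-1}^2.
N_0 = 2
N_1 = 2 + 2^2 = 6

6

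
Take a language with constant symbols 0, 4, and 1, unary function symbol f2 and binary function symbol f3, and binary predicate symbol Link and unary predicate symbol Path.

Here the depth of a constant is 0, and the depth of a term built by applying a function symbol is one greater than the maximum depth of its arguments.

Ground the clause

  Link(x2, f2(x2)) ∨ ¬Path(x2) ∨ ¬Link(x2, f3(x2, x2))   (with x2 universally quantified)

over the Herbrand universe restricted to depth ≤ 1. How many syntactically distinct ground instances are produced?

15

Ground terms of depth ≤ 1:
  Write N_k for the number of ground terms of depth ≤ k. A term of depth ≤ k is either a constant or a function symbol applied to arguments of depth ≤ k−1, so N_k = 3 + N_{k-1} + N_{k-1}^2.
  N_0 = 3
  N_1 = 3 + 3 + 3^2 = 15
So there are 15 ground terms available for substitution.
The clause has 1 distinct variable (x2), which appears in the body. In the free term algebra distinct substitutions yield syntactically distinct ground instances.
Number of ground instances = 15.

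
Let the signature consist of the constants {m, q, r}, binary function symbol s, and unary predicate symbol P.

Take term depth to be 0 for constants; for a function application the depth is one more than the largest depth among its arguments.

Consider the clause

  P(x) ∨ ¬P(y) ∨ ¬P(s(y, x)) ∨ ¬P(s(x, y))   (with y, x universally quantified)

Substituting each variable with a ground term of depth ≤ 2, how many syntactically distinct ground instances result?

21609

Ground terms of depth ≤ 2:
  Count level by level. With function symbols s/2, the terms of depth ≤ k are the 3 constants together with each function applied to depth-≤(k−1) tuples, so N_k = 3 + N_{k-1}^2.
  N_0 = 3
  N_1 = 3 + 3^2 = 12
  N_2 = 3 + 12^2 = 147
So there are 147 ground terms available for substitution.
There are 2 variables to instantiate (y, x), each occurring in at least one literal, so different choices give different ground instances.
Number of ground instances = 147^2 = 21609.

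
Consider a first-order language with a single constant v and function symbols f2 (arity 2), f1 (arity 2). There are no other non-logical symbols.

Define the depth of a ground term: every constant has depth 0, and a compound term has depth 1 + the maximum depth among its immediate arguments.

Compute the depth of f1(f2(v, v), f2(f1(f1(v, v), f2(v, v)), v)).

4

depth(f2(v, v)) = 1 + max(0, 0) = 1
depth(f1(v, v)) = 1 + max(0, 0) = 1
depth(f1(f1(v, v), f2(v, v))) = 1 + max(1, 1) = 2
depth(f2(f1(f1(v, v), f2(v, v)), v)) = 1 + max(2, 0) = 3
depth(f1(f2(v, v), f2(f1(f1(v, v), f2(v, v)), v))) = 1 + max(1, 3) = 4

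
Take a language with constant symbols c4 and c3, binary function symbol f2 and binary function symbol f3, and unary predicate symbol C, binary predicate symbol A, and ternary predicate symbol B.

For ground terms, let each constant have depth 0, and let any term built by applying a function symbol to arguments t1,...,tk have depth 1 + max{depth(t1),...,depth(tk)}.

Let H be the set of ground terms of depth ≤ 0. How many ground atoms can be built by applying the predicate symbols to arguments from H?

First count ground terms of depth ≤ 0.
Let N_k = |{terms of depth ≤ k}|. Then N_0 = 2 and N_k = 2 + N_{k-1}^2 + N_{k-1}^2 for k ≥ 1 (one summand per function symbol, arity giving the exponent).
N_0 = 2
Explicitly: c4, c3.
So |H| = 2.
Each predicate of arity r yields |H|^r ground atoms (one per choice of an r-tuple from H):
  C: 2;  A: 2^2 = 4;  B: 2^3 = 8
Total ground atoms: 2 + 4 + 8 = 14.

14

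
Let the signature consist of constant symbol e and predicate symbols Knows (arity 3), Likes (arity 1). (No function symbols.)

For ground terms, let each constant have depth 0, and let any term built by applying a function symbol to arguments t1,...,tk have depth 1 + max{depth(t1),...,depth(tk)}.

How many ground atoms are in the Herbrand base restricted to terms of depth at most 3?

First count ground terms of depth ≤ 3.
With no function symbols every ground term is a constant, so there is exactly 1 ground term at every depth bound.
N_0 = 1
N_1 = 1
N_2 = 1
N_3 = 1
So |H| = 1.
Each predicate of arity r yields |H|^r ground atoms (one per choice of an r-tuple from H):
  Knows: 1^3 = 1;  Likes: 1
Total ground atoms: 1 + 1 = 2.

2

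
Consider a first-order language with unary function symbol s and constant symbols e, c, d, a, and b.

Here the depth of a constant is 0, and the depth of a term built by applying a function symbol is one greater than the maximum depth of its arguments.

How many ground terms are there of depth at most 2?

Let N_k count ground terms of depth at most k. Each non-constant term of depth ≤ k is some function symbol applied to depth-≤(k−1) arguments, giving N_k = 5 + N_{k-1}.
N_0 = 5
N_1 = 5 + 5 = 10
N_2 = 5 + 10 = 15

15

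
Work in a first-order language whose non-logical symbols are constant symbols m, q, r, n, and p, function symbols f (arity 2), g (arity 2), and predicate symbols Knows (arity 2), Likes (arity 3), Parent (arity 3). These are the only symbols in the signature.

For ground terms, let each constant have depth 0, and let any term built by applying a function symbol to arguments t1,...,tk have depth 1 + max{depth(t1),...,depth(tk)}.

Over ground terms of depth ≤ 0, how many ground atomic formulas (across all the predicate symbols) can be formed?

First count ground terms of depth ≤ 0.
Let N_k count ground terms of depth at most k. Each non-constant term of depth ≤ k is some function symbol applied to depth-≤(k−1) arguments, giving N_k = 5 + N_{k-1}^2 + N_{k-1}^2.
N_0 = 5
So |H| = 5.
Ground atoms are formed by filling each argument slot of a predicate with a term from H, so an r-ary predicate gives |H|^r atoms:
  Knows: 5^2 = 25;  Likes: 5^3 = 125;  Parent: 5^3 = 125
Total ground atoms: 25 + 125 + 125 = 275.

275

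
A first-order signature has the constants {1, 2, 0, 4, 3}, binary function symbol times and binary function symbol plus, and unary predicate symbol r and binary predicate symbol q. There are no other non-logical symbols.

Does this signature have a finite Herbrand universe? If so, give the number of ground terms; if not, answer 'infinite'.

infinite

The signature has at least one function symbol (times, arity 2) and at least one constant (1).
Iterating times gives infinitely many distinct ground terms: 1, times(1, 1), times(times(1, 1), times(1, 1)), ...
So the Herbrand universe is infinite.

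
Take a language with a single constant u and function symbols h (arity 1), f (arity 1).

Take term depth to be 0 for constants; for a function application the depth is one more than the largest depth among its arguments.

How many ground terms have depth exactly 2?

4

If N_k denotes the number of depth-≤k ground terms, the 1 constant gives N_0 = 1, and each function symbol of arity r contributes N_{k-1}^r new terms at level k: N_k = 1 + N_{k-1} + N_{k-1}.
N_0 = 1
N_1 = 1 + 1 + 1 = 3
N_2 = 1 + 3 + 3 = 7
Terms of depth exactly 2: N_2 − N_1 = 7 − 3 = 4.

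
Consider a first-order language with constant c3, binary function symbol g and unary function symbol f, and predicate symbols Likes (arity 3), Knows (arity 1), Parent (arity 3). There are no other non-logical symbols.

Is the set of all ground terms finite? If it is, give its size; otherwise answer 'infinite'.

infinite

The signature has at least one function symbol (g, arity 2) and at least one constant (c3).
Iterating g gives infinitely many distinct ground terms: c3, g(c3, c3), g(g(c3, c3), g(c3, c3)), ...
So the Herbrand universe is infinite.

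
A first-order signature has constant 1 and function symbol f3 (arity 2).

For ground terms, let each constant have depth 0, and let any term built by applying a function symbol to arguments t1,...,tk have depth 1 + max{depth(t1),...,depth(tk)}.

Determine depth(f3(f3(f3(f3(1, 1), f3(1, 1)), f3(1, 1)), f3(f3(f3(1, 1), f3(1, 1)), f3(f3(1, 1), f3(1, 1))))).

depth(f3(1, 1)) = 1 + max(0, 0) = 1
depth(f3(f3(1, 1), f3(1, 1))) = 1 + max(1, 1) = 2
depth(f3(f3(f3(1, 1), f3(1, 1)), f3(1, 1))) = 1 + max(2, 1) = 3
depth(f3(f3(f3(1, 1), f3(1, 1)), f3(f3(1, 1), f3(1, 1)))) = 1 + max(2, 2) = 3
depth(f3(f3(f3(f3(1, 1), f3(1, 1)), f3(1, 1)), f3(f3(f3(1, 1), f3(1, 1)), f3(f3(1, 1), f3(1, 1))))) = 1 + max(3, 3) = 4

4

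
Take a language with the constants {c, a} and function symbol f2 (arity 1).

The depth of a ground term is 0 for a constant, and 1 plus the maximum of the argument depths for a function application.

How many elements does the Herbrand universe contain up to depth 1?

Let N_k count ground terms of depth at most k. Each non-constant term of depth ≤ k is some function symbol applied to depth-≤(k−1) arguments, giving N_k = 2 + N_{k-1}.
N_0 = 2
N_1 = 2 + 2 = 4
Explicitly: c, a, f2(c), f2(a).

4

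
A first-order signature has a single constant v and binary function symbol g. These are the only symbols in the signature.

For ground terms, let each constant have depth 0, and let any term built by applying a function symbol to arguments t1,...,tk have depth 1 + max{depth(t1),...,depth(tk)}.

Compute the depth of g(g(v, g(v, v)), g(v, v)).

depth(g(v, v)) = 1 + max(0, 0) = 1
depth(g(v, g(v, v))) = 1 + max(0, 1) = 2
depth(g(g(v, g(v, v)), g(v, v))) = 1 + max(2, 1) = 3

3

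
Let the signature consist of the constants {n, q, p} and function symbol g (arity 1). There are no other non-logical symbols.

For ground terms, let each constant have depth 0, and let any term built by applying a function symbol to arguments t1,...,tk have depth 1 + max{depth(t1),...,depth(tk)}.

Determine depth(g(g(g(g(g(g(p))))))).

6

depth(g(p)) = 1 + depth(p) = 1 + 0 = 1
depth(g(g(p))) = 1 + depth(g(p)) = 1 + 1 = 2
depth(g(g(g(p)))) = 1 + depth(g(g(p))) = 1 + 2 = 3
depth(g(g(g(g(p))))) = 1 + depth(g(g(g(p)))) = 1 + 3 = 4
depth(g(g(g(g(g(p)))))) = 1 + depth(g(g(g(g(p))))) = 1 + 4 = 5
depth(g(g(g(g(g(g(p))))))) = 1 + depth(g(g(g(g(g(p)))))) = 1 + 5 = 6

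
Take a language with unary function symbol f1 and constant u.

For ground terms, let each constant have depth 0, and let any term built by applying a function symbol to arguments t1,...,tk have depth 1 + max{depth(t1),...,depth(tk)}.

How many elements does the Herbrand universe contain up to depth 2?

3

Let N_k = |{terms of depth ≤ k}|. Then N_0 = 1 and N_k = 1 + N_{k-1} for k ≥ 1 (one summand per function symbol, arity giving the exponent).
N_0 = 1
N_1 = 1 + 1 = 2
N_2 = 1 + 2 = 3
Explicitly: u, f1(u), f1(f1(u)).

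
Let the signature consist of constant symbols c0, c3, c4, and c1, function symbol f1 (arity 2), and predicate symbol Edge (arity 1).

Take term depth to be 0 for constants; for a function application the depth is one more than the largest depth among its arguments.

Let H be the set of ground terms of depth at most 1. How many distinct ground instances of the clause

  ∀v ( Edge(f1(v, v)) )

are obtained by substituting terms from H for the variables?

20

Ground terms of depth ≤ 1:
  Write N_k for the number of ground terms of depth ≤ k. A term of depth ≤ k is either a constant or a function symbol applied to arguments of depth ≤ k−1, so N_k = 4 + N_{k-1}^2.
  N_0 = 4
  N_1 = 4 + 4^2 = 20
So there are 20 ground terms available for substitution.
The variable v ranges independently over the available ground terms, and distinct assignments produce distinct instances.
Number of ground instances = 20.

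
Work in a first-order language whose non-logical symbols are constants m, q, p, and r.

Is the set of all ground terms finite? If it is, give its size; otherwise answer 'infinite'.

There are no function symbols, so every ground term is one of the 4 constants.
The Herbrand universe is {m, q, p, r}, which is finite with 4 elements.

4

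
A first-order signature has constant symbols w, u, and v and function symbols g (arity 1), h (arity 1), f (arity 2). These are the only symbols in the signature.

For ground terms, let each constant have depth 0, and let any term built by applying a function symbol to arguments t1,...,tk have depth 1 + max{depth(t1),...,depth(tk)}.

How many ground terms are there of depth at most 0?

Let N_k count ground terms of depth at most k. Each non-constant term of depth ≤ k is some function symbol applied to depth-≤(k−1) arguments, giving N_k = 3 + N_{k-1} + N_{k-1} + N_{k-1}^2.
N_0 = 3

3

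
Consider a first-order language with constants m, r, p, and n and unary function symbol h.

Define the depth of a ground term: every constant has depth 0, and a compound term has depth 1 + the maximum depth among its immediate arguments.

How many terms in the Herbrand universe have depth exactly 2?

Let N_k count ground terms of depth at most k. Each non-constant term of depth ≤ k is some function symbol applied to depth-≤(k−1) arguments, giving N_k = 4 + N_{k-1}.
N_0 = 4
N_1 = 4 + 4 = 8
N_2 = 4 + 8 = 12
Terms of depth exactly 2: N_2 − N_1 = 12 − 8 = 4.

4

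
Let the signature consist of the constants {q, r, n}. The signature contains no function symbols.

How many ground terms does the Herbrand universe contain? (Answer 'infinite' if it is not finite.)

3

There are no function symbols, so every ground term is one of the 3 constants.
The Herbrand universe is {q, r, n}, which is finite with 3 elements.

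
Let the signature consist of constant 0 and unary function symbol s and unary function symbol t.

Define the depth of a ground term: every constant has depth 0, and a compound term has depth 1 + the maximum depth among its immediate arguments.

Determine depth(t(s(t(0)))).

3

depth(t(0)) = 1 + depth(0) = 1 + 0 = 1
depth(s(t(0))) = 1 + depth(t(0)) = 1 + 1 = 2
depth(t(s(t(0)))) = 1 + depth(s(t(0))) = 1 + 2 = 3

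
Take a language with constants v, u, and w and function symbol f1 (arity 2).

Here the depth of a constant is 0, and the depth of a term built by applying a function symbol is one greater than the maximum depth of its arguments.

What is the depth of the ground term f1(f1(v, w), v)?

depth(f1(v, w)) = 1 + max(0, 0) = 1
depth(f1(f1(v, w), v)) = 1 + max(1, 0) = 2

2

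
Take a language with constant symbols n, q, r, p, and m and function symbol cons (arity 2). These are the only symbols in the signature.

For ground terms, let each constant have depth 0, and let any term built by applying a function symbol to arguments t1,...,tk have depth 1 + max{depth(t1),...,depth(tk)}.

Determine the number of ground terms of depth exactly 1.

Write N_k for the number of ground terms of depth ≤ k. A term of depth ≤ k is either a constant or a function symbol applied to arguments of depth ≤ k−1, so N_k = 5 + N_{k-1}^2.
N_0 = 5
N_1 = 5 + 5^2 = 30
Terms of depth exactly 1: N_1 − N_0 = 30 − 5 = 25.

25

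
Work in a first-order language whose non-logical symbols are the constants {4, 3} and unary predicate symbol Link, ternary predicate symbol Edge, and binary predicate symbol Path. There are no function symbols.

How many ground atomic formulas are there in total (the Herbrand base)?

14

With no function symbols, the Herbrand universe is just the 2 constants.
Ground atoms per predicate: Link: 2, Edge: 2^3 = 8, Path: 2^2 = 4.
Herbrand base size = 2 + 8 + 4 = 14.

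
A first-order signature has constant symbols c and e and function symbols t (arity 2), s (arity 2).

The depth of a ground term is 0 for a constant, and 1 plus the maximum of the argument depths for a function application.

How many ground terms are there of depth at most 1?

Count level by level. With function symbols t/2, s/2, the terms of depth ≤ k are the 2 constants together with each function applied to depth-≤(k−1) tuples, so N_k = 2 + N_{k-1}^2 + N_{k-1}^2.
N_0 = 2
N_1 = 2 + 2^2 + 2^2 = 10
Explicitly: c, e, t(c, c), t(c, e), t(e, c), t(e, e), s(c, c), s(c, e), s(e, c), s(e, e).

10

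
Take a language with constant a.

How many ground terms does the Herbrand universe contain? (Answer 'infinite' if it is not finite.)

1

There are no function symbols, so the only ground term is the single constant.
The Herbrand universe is {a}, finite with 1 element.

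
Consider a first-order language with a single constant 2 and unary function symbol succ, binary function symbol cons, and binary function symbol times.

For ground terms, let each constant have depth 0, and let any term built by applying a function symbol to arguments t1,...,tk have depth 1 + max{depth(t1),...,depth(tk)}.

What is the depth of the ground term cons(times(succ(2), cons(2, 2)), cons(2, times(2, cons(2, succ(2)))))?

depth(succ(2)) = 1 + depth(2) = 1 + 0 = 1
depth(cons(2, 2)) = 1 + max(0, 0) = 1
depth(times(succ(2), cons(2, 2))) = 1 + max(1, 1) = 2
depth(cons(2, succ(2))) = 1 + max(0, 1) = 2
depth(times(2, cons(2, succ(2)))) = 1 + max(0, 2) = 3
depth(cons(2, times(2, cons(2, succ(2))))) = 1 + max(0, 3) = 4
depth(cons(times(succ(2), cons(2, 2)), cons(2, times(2, cons(2, succ(2)))))) = 1 + max(2, 4) = 5

5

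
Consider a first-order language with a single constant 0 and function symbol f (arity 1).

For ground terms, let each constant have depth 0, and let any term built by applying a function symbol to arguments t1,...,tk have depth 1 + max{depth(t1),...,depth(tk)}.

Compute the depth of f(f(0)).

2

depth(f(0)) = 1 + depth(0) = 1 + 0 = 1
depth(f(f(0))) = 1 + depth(f(0)) = 1 + 1 = 2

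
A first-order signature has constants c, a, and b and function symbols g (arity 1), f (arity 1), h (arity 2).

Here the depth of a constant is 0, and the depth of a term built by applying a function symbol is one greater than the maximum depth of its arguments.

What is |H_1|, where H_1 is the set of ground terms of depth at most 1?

18

Let N_k = |{terms of depth ≤ k}|. Then N_0 = 3 and N_k = 3 + N_{k-1} + N_{k-1} + N_{k-1}^2 for k ≥ 1 (one summand per function symbol, arity giving the exponent).
N_0 = 3
N_1 = 3 + 3 + 3 + 3^2 = 18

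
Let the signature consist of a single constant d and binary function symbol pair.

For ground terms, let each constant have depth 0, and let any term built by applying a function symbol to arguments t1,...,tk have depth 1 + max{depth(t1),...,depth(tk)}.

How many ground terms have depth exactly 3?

If N_k denotes the number of depth-≤k ground terms, the 1 constant gives N_0 = 1, and each function symbol of arity r contributes N_{k-1}^r new terms at level k: N_k = 1 + N_{k-1}^2.
N_0 = 1
N_1 = 1 + 1^2 = 2
N_2 = 1 + 2^2 = 5
N_3 = 1 + 5^2 = 26
Terms of depth exactly 3: N_3 − N_2 = 26 − 5 = 21.

21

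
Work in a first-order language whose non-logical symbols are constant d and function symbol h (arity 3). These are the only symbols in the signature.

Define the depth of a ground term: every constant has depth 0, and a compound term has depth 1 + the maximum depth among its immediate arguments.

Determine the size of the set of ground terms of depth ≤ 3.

Count level by level. With function symbols h/3, the terms of depth ≤ k are the 1 constant together with each function applied to depth-≤(k−1) tuples, so N_k = 1 + N_{k-1}^3.
N_0 = 1
N_1 = 1 + 1^3 = 2
N_2 = 1 + 2^3 = 9
N_3 = 1 + 9^3 = 730

730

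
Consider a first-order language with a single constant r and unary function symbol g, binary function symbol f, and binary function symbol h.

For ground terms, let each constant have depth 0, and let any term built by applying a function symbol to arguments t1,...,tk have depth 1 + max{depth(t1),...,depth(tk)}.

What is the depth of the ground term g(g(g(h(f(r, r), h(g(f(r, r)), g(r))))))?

7

depth(f(r, r)) = 1 + max(0, 0) = 1
depth(g(f(r, r))) = 1 + depth(f(r, r)) = 1 + 1 = 2
depth(g(r)) = 1 + depth(r) = 1 + 0 = 1
depth(h(g(f(r, r)), g(r))) = 1 + max(2, 1) = 3
depth(h(f(r, r), h(g(f(r, r)), g(r)))) = 1 + max(1, 3) = 4
depth(g(h(f(r, r), h(g(f(r, r)), g(r))))) = 1 + depth(h(f(r, r), h(g(f(r, r)), g(r)))) = 1 + 4 = 5
depth(g(g(h(f(r, r), h(g(f(r, r)), g(r)))))) = 1 + depth(g(h(f(r, r), h(g(f(r, r)), g(r))))) = 1 + 5 = 6
depth(g(g(g(h(f(r, r), h(g(f(r, r)), g(r))))))) = 1 + depth(g(g(h(f(r, r), h(g(f(r, r)), g(r)))))) = 1 + 6 = 7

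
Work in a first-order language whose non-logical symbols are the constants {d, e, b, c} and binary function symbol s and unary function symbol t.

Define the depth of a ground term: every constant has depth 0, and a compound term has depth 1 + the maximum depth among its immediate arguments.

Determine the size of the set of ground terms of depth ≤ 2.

604

Count level by level. With function symbols s/2, t/1, the terms of depth ≤ k are the 4 constants together with each function applied to depth-≤(k−1) tuples, so N_k = 4 + N_{k-1}^2 + N_{k-1}.
N_0 = 4
N_1 = 4 + 4^2 + 4 = 24
N_2 = 4 + 24^2 + 24 = 604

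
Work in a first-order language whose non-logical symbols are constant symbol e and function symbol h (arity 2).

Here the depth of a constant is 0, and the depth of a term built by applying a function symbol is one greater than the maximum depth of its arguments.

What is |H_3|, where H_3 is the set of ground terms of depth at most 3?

26

If N_k denotes the number of depth-≤k ground terms, the 1 constant gives N_0 = 1, and each function symbol of arity r contributes N_{k-1}^r new terms at level k: N_k = 1 + N_{k-1}^2.
N_0 = 1
N_1 = 1 + 1^2 = 2
N_2 = 1 + 2^2 = 5
N_3 = 1 + 5^2 = 26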